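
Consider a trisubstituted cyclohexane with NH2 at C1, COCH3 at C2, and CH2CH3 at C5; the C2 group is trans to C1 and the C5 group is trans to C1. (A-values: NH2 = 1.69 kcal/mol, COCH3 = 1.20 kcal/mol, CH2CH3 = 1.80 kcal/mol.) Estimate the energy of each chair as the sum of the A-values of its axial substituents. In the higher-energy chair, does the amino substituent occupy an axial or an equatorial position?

axial

Chair I (amino axial, acetyl axial, ethyl equatorial): E = 2.89 kcal/mol.
Chair II (amino equatorial, acetyl equatorial, ethyl axial): E = 1.80 kcal/mol.
Chair I is the less stable (higher-energy) conformer, and in that chair the amino group is axial.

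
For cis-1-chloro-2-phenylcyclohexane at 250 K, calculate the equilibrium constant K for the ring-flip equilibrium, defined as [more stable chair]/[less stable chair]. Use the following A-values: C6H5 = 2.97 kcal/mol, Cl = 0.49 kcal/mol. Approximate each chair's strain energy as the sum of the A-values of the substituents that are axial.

K ≈ 147

C1 and C2 have opposite parity, so for the cis isomer the two substituents are one axial and one equatorial in each chair.
Chair I (phenyl axial, chloro equatorial): E = 2.97 kcal/mol; chair II (phenyl equatorial, chloro axial): E = 0.49 kcal/mol.
ΔG = 2.48 kcal/mol between the two chairs.
K = exp(ΔG/RT) with R = 1.987×10⁻³ kcal mol⁻¹ K⁻¹ and T = 250 K gives K ≈ 147.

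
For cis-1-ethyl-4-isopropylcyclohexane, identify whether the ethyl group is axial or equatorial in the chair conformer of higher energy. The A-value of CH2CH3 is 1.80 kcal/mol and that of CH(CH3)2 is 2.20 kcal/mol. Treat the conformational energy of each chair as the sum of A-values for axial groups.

C1 and C4 have opposite parity, so for the cis isomer the two substituents are one axial and one equatorial in each chair.
Chair I (ethyl axial, isopropyl equatorial): E = 1.80 kcal/mol.
Chair II (ethyl equatorial, isopropyl axial): E = 2.20 kcal/mol.
Chair II is the less stable (higher-energy) conformer, and in that chair the ethyl group is equatorial.

equatorial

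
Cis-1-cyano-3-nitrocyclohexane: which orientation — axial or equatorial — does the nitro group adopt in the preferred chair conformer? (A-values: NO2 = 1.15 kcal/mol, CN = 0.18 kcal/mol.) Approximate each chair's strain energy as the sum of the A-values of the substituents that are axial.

C1 and C3 have the same parity, so for the cis isomer the two substituents are e,e in one chair and a,a in the other.
Chair I (nitro axial, cyano axial): E = 1.33 kcal/mol.
Chair II (nitro equatorial, cyano equatorial): E = 0.00 kcal/mol.
Chair II is the more stable (lower-energy) conformer, and in that chair the nitro group is equatorial.

equatorial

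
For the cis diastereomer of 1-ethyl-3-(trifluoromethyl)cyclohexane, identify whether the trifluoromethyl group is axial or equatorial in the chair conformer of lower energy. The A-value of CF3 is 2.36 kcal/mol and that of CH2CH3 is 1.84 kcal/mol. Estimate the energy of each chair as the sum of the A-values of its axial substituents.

C1 and C3 have the same parity, so for the cis isomer the two substituents are e,e in one chair and a,a in the other.
Chair I (trifluoromethyl axial, ethyl axial): E = 4.20 kcal/mol.
Chair II (trifluoromethyl equatorial, ethyl equatorial): E = 0.00 kcal/mol.
Chair II is the more stable (lower-energy) conformer, and in that chair the trifluoromethyl group is equatorial.

equatorial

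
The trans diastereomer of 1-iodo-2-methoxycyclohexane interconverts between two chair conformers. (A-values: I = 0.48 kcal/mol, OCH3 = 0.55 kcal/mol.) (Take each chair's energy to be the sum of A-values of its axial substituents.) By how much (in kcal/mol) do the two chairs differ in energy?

C1 and C2 have opposite parity, so for the trans isomer the two substituents are e,e in one chair and a,a in the other.
Chair I (iodo axial, methoxy axial): E = 1.03 kcal/mol.
Chair II (iodo equatorial, methoxy equatorial): E = 0.00 kcal/mol.
ΔE = 1.03 − 0.00 = 1.03 kcal/mol; chair II is more stable.

1.03 kcal/mol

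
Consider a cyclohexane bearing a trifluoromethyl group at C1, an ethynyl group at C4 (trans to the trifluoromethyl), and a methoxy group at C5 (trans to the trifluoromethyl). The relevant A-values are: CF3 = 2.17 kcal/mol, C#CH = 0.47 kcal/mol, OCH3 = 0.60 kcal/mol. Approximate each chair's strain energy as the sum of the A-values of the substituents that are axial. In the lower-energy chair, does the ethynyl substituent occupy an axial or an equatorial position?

equatorial

Chair I (trifluoromethyl axial, ethynyl axial, methoxy equatorial): E = 2.64 kcal/mol.
Chair II (trifluoromethyl equatorial, ethynyl equatorial, methoxy axial): E = 0.60 kcal/mol.
Chair II is the more stable (lower-energy) conformer, and in that chair the ethynyl group is equatorial.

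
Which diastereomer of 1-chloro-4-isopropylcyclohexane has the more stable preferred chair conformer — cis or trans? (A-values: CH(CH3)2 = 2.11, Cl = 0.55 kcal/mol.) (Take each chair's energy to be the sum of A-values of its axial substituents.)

At 1,4 positions (parity opposite): cis → (a,e or e,a); trans → (e,e or a,a).
Best chair for cis: E = 0.55 kcal/mol; best chair for trans: E = 0.00 kcal/mol.
The trans isomer is lower by 0.55 kcal/mol.

trans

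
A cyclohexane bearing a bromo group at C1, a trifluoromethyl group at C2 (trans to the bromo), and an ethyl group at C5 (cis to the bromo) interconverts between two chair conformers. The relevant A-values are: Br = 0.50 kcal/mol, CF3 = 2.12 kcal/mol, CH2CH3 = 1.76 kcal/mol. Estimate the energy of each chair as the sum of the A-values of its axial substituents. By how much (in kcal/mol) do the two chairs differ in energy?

4.38 kcal/mol

Chair I (bromo axial, trifluoromethyl axial, ethyl axial): E = 4.38 kcal/mol.
Chair II (bromo equatorial, trifluoromethyl equatorial, ethyl equatorial): E = 0.00 kcal/mol.
ΔE = 4.38 − 0.00 = 4.38 kcal/mol; chair II is more stable.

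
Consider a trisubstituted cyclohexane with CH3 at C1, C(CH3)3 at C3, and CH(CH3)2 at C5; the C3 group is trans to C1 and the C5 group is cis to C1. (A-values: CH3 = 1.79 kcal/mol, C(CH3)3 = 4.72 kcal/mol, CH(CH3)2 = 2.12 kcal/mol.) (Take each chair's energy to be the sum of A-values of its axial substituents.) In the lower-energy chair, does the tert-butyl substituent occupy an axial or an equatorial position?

Chair I (methyl axial, tert-butyl equatorial, isopropyl axial): E = 3.91 kcal/mol.
Chair II (methyl equatorial, tert-butyl axial, isopropyl equatorial): E = 4.72 kcal/mol.
Chair I is the more stable (lower-energy) conformer, and in that chair the tert-butyl group is equatorial.

equatorial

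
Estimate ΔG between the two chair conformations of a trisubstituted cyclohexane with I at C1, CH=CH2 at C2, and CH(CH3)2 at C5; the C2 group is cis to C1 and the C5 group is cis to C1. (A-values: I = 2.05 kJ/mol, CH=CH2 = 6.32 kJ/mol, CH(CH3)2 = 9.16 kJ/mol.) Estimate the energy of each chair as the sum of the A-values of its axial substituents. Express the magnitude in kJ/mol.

4.89 kJ/mol

Chair I (iodo axial, vinyl equatorial, isopropyl axial): E = 11.21 kJ/mol.
Chair II (iodo equatorial, vinyl axial, isopropyl equatorial): E = 6.32 kJ/mol.
ΔE = 11.21 − 6.32 = 4.89 kJ/mol; chair II is more stable.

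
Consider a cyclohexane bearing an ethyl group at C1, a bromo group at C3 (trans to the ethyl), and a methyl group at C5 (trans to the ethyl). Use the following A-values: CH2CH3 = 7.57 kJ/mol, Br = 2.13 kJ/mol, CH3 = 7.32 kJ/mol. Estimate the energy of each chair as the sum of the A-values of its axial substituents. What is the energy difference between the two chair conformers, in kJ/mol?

1.88 kJ/mol

Chair I (ethyl axial, bromo equatorial, methyl equatorial): E = 7.57 kJ/mol.
Chair II (ethyl equatorial, bromo axial, methyl axial): E = 9.45 kJ/mol.
ΔE = 9.45 − 7.57 = 1.88 kJ/mol; chair I is more stable.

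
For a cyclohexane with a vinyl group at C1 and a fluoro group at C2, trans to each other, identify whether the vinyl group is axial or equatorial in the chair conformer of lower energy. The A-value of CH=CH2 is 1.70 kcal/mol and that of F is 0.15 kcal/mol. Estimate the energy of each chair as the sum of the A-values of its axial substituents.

equatorial

C1 and C2 have opposite parity, so for the trans isomer the two substituents are e,e in one chair and a,a in the other.
Chair I (vinyl axial, fluoro axial): E = 1.85 kcal/mol.
Chair II (vinyl equatorial, fluoro equatorial): E = 0.00 kcal/mol.
Chair II is the more stable (lower-energy) conformer, and in that chair the vinyl group is equatorial.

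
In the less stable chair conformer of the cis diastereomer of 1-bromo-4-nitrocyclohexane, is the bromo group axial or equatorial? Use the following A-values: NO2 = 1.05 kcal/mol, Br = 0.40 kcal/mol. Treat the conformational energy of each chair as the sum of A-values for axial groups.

C1 and C4 have opposite parity, so for the cis isomer the two substituents are one axial and one equatorial in each chair.
Chair I (nitro axial, bromo equatorial): E = 1.05 kcal/mol.
Chair II (nitro equatorial, bromo axial): E = 0.40 kcal/mol.
Chair I is the less stable (higher-energy) conformer, and in that chair the bromo group is equatorial.

equatorial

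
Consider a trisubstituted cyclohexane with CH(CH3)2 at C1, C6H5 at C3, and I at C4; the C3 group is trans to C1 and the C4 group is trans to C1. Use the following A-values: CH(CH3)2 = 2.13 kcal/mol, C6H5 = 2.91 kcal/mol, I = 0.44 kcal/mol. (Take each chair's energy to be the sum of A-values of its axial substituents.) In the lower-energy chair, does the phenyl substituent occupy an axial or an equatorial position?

equatorial

Chair I (isopropyl axial, phenyl equatorial, iodo axial): E = 2.57 kcal/mol.
Chair II (isopropyl equatorial, phenyl axial, iodo equatorial): E = 2.91 kcal/mol.
Chair I is the more stable (lower-energy) conformer, and in that chair the phenyl group is equatorial.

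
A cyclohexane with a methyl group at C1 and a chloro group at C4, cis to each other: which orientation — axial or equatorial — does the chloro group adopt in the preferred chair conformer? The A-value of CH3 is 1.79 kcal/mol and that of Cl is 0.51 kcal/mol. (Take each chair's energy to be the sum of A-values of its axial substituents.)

axial

C1 and C4 have opposite parity, so for the cis isomer the two substituents are one axial and one equatorial in each chair.
Chair I (methyl axial, chloro equatorial): E = 1.79 kcal/mol.
Chair II (methyl equatorial, chloro axial): E = 0.51 kcal/mol.
Chair II is the more stable (lower-energy) conformer, and in that chair the chloro group is axial.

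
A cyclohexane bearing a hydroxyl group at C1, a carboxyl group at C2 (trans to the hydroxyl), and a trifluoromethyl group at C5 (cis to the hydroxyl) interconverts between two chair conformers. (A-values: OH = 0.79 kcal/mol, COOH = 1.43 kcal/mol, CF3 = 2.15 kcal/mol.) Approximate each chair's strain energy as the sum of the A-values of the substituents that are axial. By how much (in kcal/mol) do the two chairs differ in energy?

4.37 kcal/mol

Chair I (hydroxyl axial, carboxyl axial, trifluoromethyl axial): E = 4.37 kcal/mol.
Chair II (hydroxyl equatorial, carboxyl equatorial, trifluoromethyl equatorial): E = 0.00 kcal/mol.
ΔE = 4.37 − 0.00 = 4.37 kcal/mol; chair II is more stable.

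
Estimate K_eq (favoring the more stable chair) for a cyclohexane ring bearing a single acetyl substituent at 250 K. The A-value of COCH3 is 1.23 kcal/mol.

One chair has the acetyl group axial (E = 1.23 kcal/mol) and the other has it equatorial (E = 0).
ΔG = 1.23 kcal/mol between the two chairs.
K = exp(ΔG/RT) with R = 1.987×10⁻³ kcal mol⁻¹ K⁻¹ and T = 250 K gives K ≈ 11.9.

K ≈ 11.9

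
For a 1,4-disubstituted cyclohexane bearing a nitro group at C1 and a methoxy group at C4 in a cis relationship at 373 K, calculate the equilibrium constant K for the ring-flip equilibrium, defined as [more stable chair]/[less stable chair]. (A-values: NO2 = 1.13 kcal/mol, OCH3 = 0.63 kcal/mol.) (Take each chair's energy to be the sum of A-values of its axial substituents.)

K ≈ 1.96

C1 and C4 have opposite parity, so for the cis isomer the two substituents are one axial and one equatorial in each chair.
Chair I (nitro axial, methoxy equatorial): E = 1.13 kcal/mol; chair II (nitro equatorial, methoxy axial): E = 0.63 kcal/mol.
ΔG = 0.50 kcal/mol between the two chairs.
K = exp(ΔG/RT) with R = 1.987×10⁻³ kcal mol⁻¹ K⁻¹ and T = 373 K gives K ≈ 1.96.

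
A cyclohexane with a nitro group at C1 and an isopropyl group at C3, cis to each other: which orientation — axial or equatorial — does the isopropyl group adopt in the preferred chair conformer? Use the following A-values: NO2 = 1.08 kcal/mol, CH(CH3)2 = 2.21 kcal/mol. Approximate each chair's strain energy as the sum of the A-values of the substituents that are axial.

C1 and C3 have the same parity, so for the cis isomer the two substituents are e,e in one chair and a,a in the other.
Chair I (nitro axial, isopropyl axial): E = 3.29 kcal/mol.
Chair II (nitro equatorial, isopropyl equatorial): E = 0.00 kcal/mol.
Chair II is the more stable (lower-energy) conformer, and in that chair the isopropyl group is equatorial.

equatorial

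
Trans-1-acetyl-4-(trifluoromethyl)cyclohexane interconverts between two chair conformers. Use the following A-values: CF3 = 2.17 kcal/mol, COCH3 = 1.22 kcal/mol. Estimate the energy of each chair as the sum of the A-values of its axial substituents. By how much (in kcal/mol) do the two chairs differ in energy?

3.39 kcal/mol

C1 and C4 have opposite parity, so for the trans isomer the two substituents are e,e in one chair and a,a in the other.
Chair I (trifluoromethyl axial, acetyl axial): E = 3.39 kcal/mol.
Chair II (trifluoromethyl equatorial, acetyl equatorial): E = 0.00 kcal/mol.
ΔE = 3.39 − 0.00 = 3.39 kcal/mol; chair II is more stable.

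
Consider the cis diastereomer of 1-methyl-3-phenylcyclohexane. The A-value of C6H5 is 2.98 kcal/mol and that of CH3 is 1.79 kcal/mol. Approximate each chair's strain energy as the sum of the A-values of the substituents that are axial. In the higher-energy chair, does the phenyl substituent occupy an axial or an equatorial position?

C1 and C3 have the same parity, so for the cis isomer the two substituents are e,e in one chair and a,a in the other.
Chair I (phenyl axial, methyl axial): E = 4.77 kcal/mol.
Chair II (phenyl equatorial, methyl equatorial): E = 0.00 kcal/mol.
Chair I is the less stable (higher-energy) conformer, and in that chair the phenyl group is axial.

axial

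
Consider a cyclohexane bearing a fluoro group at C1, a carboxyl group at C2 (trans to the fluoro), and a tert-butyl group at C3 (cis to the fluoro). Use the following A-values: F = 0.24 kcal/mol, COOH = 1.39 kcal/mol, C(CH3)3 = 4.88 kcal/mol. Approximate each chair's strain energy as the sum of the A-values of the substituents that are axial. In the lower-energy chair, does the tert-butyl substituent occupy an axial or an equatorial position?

Chair I (fluoro axial, carboxyl axial, tert-butyl axial): E = 6.51 kcal/mol.
Chair II (fluoro equatorial, carboxyl equatorial, tert-butyl equatorial): E = 0.00 kcal/mol.
Chair II is the more stable (lower-energy) conformer, and in that chair the tert-butyl group is equatorial.

equatorial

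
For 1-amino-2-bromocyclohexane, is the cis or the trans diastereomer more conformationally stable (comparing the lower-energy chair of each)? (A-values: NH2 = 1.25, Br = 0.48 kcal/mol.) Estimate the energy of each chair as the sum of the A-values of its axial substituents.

trans

At 1,2 positions (parity opposite): cis → (a,e or e,a); trans → (e,e or a,a).
Best chair for cis: E = 0.48 kcal/mol; best chair for trans: E = 0.00 kcal/mol.
The trans isomer is lower by 0.48 kcal/mol.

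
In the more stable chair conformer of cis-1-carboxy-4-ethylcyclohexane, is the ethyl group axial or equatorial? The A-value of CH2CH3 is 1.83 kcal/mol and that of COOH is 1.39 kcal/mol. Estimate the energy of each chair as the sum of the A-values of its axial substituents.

C1 and C4 have opposite parity, so for the cis isomer the two substituents are one axial and one equatorial in each chair.
Chair I (ethyl axial, carboxyl equatorial): E = 1.83 kcal/mol.
Chair II (ethyl equatorial, carboxyl axial): E = 1.39 kcal/mol.
Chair II is the more stable (lower-energy) conformer, and in that chair the ethyl group is equatorial.

equatorial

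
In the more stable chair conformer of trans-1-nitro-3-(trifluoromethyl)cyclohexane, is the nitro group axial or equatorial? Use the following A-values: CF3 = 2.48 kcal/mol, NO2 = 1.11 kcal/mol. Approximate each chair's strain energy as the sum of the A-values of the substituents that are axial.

C1 and C3 have the same parity, so for the trans isomer the two substituents are one axial and one equatorial in each chair.
Chair I (trifluoromethyl axial, nitro equatorial): E = 2.48 kcal/mol.
Chair II (trifluoromethyl equatorial, nitro axial): E = 1.11 kcal/mol.
Chair II is the more stable (lower-energy) conformer, and in that chair the nitro group is axial.

axial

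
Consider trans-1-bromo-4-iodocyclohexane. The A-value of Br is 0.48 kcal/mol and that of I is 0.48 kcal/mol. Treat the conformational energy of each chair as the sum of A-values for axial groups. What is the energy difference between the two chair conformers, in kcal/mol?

0.96 kcal/mol

C1 and C4 have opposite parity, so for the trans isomer the two substituents are e,e in one chair and a,a in the other.
Chair I (bromo axial, iodo axial): E = 0.96 kcal/mol.
Chair II (bromo equatorial, iodo equatorial): E = 0.00 kcal/mol.
ΔE = 0.96 − 0.00 = 0.96 kcal/mol; chair II is more stable.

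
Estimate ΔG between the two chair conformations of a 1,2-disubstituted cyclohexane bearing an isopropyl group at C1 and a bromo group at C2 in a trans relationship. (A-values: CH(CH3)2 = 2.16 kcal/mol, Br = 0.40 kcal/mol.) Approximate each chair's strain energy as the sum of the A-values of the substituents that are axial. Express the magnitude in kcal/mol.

2.56 kcal/mol

C1 and C2 have opposite parity, so for the trans isomer the two substituents are e,e in one chair and a,a in the other.
Chair I (isopropyl axial, bromo axial): E = 2.56 kcal/mol.
Chair II (isopropyl equatorial, bromo equatorial): E = 0.00 kcal/mol.
ΔE = 2.56 − 0.00 = 2.56 kcal/mol; chair II is more stable.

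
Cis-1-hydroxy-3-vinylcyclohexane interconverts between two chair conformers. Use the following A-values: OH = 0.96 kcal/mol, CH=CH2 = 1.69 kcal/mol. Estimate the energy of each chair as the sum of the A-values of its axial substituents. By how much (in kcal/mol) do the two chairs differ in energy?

2.65 kcal/mol

C1 and C3 have the same parity, so for the cis isomer the two substituents are e,e in one chair and a,a in the other.
Chair I (hydroxyl axial, vinyl axial): E = 2.65 kcal/mol.
Chair II (hydroxyl equatorial, vinyl equatorial): E = 0.00 kcal/mol.
ΔE = 2.65 − 0.00 = 2.65 kcal/mol; chair II is more stable.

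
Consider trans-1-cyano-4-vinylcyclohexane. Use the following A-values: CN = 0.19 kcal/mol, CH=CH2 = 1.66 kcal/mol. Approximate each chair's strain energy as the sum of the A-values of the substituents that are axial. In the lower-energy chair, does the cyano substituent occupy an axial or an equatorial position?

equatorial

C1 and C4 have opposite parity, so for the trans isomer the two substituents are e,e in one chair and a,a in the other.
Chair I (cyano axial, vinyl axial): E = 1.85 kcal/mol.
Chair II (cyano equatorial, vinyl equatorial): E = 0.00 kcal/mol.
Chair II is the more stable (lower-energy) conformer, and in that chair the cyano group is equatorial.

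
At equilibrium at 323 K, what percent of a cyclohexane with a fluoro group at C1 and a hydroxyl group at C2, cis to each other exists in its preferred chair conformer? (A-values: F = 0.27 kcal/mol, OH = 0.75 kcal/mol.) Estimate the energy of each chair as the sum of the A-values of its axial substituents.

67.9%

C1 and C2 have opposite parity, so for the cis isomer the two substituents are one axial and one equatorial in each chair.
Chair I (fluoro axial, hydroxyl equatorial): E = 0.27 kcal/mol; chair II (fluoro equatorial, hydroxyl axial): E = 0.75 kcal/mol.
ΔG = 0.48 kcal/mol between the two chairs.
K = exp(ΔG/RT) with R = 1.987×10⁻³ kcal mol⁻¹ K⁻¹ and T = 323 K gives K ≈ 2.11.
Fraction in the lower-energy chair = K/(K+1) = 67.9%.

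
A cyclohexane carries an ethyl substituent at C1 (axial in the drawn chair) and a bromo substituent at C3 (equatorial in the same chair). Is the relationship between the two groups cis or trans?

trans

C1 and C3 have the same parity, so their axial bonds point in the same direction.
With same-parity carbons, two substituents on the same face are both axial or both equatorial; opposite faces give one of each.
Here the groups are axial/equatorial → opposite face → trans.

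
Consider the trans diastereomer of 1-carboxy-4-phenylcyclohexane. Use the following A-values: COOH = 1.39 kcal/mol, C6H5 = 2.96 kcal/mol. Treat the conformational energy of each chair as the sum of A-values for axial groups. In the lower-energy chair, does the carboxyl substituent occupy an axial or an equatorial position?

C1 and C4 have opposite parity, so for the trans isomer the two substituents are e,e in one chair and a,a in the other.
Chair I (carboxyl axial, phenyl axial): E = 4.35 kcal/mol.
Chair II (carboxyl equatorial, phenyl equatorial): E = 0.00 kcal/mol.
Chair II is the more stable (lower-energy) conformer, and in that chair the carboxyl group is equatorial.

equatorial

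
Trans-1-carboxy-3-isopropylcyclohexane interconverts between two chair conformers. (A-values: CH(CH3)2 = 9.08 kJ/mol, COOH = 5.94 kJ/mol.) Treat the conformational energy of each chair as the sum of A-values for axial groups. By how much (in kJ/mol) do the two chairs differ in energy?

3.14 kJ/mol

C1 and C3 have the same parity, so for the trans isomer the two substituents are one axial and one equatorial in each chair.
Chair I (isopropyl axial, carboxyl equatorial): E = 9.08 kJ/mol.
Chair II (isopropyl equatorial, carboxyl axial): E = 5.94 kJ/mol.
ΔE = 9.08 − 5.94 = 3.14 kJ/mol; chair II is more stable.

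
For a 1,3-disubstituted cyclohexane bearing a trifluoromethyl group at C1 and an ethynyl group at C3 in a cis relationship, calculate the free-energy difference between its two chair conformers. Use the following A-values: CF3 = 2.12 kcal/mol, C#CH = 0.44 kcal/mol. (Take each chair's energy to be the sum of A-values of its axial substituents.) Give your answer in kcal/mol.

C1 and C3 have the same parity, so for the cis isomer the two substituents are e,e in one chair and a,a in the other.
Chair I (trifluoromethyl axial, ethynyl axial): E = 2.56 kcal/mol.
Chair II (trifluoromethyl equatorial, ethynyl equatorial): E = 0.00 kcal/mol.
ΔE = 2.56 − 0.00 = 2.56 kcal/mol; chair II is more stable.

2.56 kcal/mol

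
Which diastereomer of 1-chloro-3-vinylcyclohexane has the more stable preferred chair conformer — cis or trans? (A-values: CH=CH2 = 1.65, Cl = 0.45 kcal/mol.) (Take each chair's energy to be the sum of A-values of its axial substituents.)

cis

At 1,3 positions (parity same): cis → (e,e or a,a); trans → (a,e or e,a).
Best chair for cis: E = 0.00 kcal/mol; best chair for trans: E = 0.45 kcal/mol.
The cis isomer is lower by 0.45 kcal/mol.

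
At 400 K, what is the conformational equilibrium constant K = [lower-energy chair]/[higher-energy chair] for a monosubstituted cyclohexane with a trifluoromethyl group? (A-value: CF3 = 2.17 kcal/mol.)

K ≈ 15.3

One chair has the trifluoromethyl group axial (E = 2.17 kcal/mol) and the other has it equatorial (E = 0).
ΔG = 2.17 kcal/mol between the two chairs.
K = exp(ΔG/RT) with R = 1.987×10⁻³ kcal mol⁻¹ K⁻¹ and T = 400 K gives K ≈ 15.3.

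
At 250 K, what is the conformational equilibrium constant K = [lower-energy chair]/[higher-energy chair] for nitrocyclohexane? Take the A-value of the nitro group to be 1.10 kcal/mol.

K ≈ 9.16

One chair has the nitro group axial (E = 1.10 kcal/mol) and the other has it equatorial (E = 0).
ΔG = 1.10 kcal/mol between the two chairs.
K = exp(ΔG/RT) with R = 1.987×10⁻³ kcal mol⁻¹ K⁻¹ and T = 250 K gives K ≈ 9.16.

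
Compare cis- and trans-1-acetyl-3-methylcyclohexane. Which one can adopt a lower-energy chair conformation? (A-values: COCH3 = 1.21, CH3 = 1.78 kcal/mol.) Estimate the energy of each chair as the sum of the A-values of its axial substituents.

At 1,3 positions (parity same): cis → (e,e or a,a); trans → (a,e or e,a).
Best chair for cis: E = 0.00 kcal/mol; best chair for trans: E = 1.21 kcal/mol.
The cis isomer is lower by 1.21 kcal/mol.

cis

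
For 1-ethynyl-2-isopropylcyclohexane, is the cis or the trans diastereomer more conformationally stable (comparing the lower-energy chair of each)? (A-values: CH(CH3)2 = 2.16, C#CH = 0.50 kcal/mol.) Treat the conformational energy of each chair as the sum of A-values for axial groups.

At 1,2 positions (parity opposite): cis → (a,e or e,a); trans → (e,e or a,a).
Best chair for cis: E = 0.50 kcal/mol; best chair for trans: E = 0.00 kcal/mol.
The trans isomer is lower by 0.50 kcal/mol.

trans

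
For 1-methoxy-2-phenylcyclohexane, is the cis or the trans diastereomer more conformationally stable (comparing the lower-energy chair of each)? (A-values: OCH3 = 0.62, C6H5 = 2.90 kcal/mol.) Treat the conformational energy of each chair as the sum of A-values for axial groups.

trans

At 1,2 positions (parity opposite): cis → (a,e or e,a); trans → (e,e or a,a).
Best chair for cis: E = 0.62 kcal/mol; best chair for trans: E = 0.00 kcal/mol.
The trans isomer is lower by 0.62 kcal/mol.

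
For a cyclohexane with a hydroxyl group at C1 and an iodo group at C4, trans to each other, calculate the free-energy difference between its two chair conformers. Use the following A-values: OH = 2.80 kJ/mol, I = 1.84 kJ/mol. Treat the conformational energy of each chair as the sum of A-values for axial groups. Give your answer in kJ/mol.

C1 and C4 have opposite parity, so for the trans isomer the two substituents are e,e in one chair and a,a in the other.
Chair I (hydroxyl axial, iodo axial): E = 4.64 kJ/mol.
Chair II (hydroxyl equatorial, iodo equatorial): E = 0.00 kJ/mol.
ΔE = 4.64 − 0.00 = 4.64 kJ/mol; chair II is more stable.

4.64 kJ/mol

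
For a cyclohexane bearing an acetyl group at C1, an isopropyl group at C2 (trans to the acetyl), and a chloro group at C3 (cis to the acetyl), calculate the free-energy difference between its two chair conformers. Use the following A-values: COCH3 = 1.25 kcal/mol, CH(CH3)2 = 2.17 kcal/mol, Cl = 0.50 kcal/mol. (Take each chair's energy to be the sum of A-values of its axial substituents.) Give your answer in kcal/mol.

3.92 kcal/mol

Chair I (acetyl axial, isopropyl axial, chloro axial): E = 3.92 kcal/mol.
Chair II (acetyl equatorial, isopropyl equatorial, chloro equatorial): E = 0.00 kcal/mol.
ΔE = 3.92 − 0.00 = 3.92 kcal/mol; chair II is more stable.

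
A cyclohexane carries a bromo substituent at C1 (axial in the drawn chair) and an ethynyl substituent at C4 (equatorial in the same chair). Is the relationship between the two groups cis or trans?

cis

C1 and C4 have opposite parity, so their axial bonds point in opposite directions.
With opposite-parity carbons, two substituents on the same face are one axial and one equatorial; opposite faces give both axial or both equatorial.
Here the groups are axial/equatorial → same face → cis.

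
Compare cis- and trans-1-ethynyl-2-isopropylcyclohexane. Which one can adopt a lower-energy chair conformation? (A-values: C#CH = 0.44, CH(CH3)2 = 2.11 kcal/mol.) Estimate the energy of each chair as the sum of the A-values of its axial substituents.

At 1,2 positions (parity opposite): cis → (a,e or e,a); trans → (e,e or a,a).
Best chair for cis: E = 0.44 kcal/mol; best chair for trans: E = 0.00 kcal/mol.
The trans isomer is lower by 0.44 kcal/mol.

trans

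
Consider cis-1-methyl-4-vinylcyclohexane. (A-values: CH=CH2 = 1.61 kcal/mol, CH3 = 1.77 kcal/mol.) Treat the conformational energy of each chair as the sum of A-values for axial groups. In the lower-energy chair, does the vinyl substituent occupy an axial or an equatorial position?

axial

C1 and C4 have opposite parity, so for the cis isomer the two substituents are one axial and one equatorial in each chair.
Chair I (vinyl axial, methyl equatorial): E = 1.61 kcal/mol.
Chair II (vinyl equatorial, methyl axial): E = 1.77 kcal/mol.
Chair I is the more stable (lower-energy) conformer, and in that chair the vinyl group is axial.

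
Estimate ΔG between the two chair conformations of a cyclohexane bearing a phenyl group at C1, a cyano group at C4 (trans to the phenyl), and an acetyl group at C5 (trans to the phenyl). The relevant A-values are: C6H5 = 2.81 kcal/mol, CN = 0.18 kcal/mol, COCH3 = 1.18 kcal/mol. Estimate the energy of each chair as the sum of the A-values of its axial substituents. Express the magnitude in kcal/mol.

Chair I (phenyl axial, cyano axial, acetyl equatorial): E = 2.99 kcal/mol.
Chair II (phenyl equatorial, cyano equatorial, acetyl axial): E = 1.18 kcal/mol.
ΔE = 2.99 − 1.18 = 1.81 kcal/mol; chair II is more stable.

1.81 kcal/mol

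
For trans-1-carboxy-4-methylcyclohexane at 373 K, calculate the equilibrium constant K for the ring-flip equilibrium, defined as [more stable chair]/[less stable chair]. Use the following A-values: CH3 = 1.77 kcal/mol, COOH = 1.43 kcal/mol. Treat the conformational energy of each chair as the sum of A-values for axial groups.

K ≈ 75.0

C1 and C4 have opposite parity, so for the trans isomer the two substituents are e,e in one chair and a,a in the other.
Chair I (methyl axial, carboxyl axial): E = 3.20 kcal/mol; chair II (methyl equatorial, carboxyl equatorial): E = 0.00 kcal/mol.
ΔG = 3.20 kcal/mol between the two chairs.
K = exp(ΔG/RT) with R = 1.987×10⁻³ kcal mol⁻¹ K⁻¹ and T = 373 K gives K ≈ 75.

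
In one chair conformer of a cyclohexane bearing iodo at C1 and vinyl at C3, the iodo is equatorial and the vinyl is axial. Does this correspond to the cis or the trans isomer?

C1 and C3 have the same parity, so their axial bonds point in the same direction.
With same-parity carbons, two substituents on the same face are both axial or both equatorial; opposite faces give one of each.
Here the groups are equatorial/axial → opposite face → trans.

trans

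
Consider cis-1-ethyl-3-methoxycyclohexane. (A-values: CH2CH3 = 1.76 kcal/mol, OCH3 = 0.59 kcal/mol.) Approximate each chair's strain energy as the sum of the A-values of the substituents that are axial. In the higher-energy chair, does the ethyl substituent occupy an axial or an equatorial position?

C1 and C3 have the same parity, so for the cis isomer the two substituents are e,e in one chair and a,a in the other.
Chair I (ethyl axial, methoxy axial): E = 2.35 kcal/mol.
Chair II (ethyl equatorial, methoxy equatorial): E = 0.00 kcal/mol.
Chair I is the less stable (higher-energy) conformer, and in that chair the ethyl group is axial.

axial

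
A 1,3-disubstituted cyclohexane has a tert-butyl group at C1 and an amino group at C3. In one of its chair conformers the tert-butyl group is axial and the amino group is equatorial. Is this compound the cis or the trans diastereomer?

C1 and C3 have the same parity, so their axial bonds point in the same direction.
With same-parity carbons, two substituents on the same face are both axial or both equatorial; opposite faces give one of each.
Here the groups are axial/equatorial → opposite face → trans.

trans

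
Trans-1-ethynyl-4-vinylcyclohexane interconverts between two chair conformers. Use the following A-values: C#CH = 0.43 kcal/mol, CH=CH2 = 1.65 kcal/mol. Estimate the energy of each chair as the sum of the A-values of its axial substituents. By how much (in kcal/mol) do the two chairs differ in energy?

2.08 kcal/mol

C1 and C4 have opposite parity, so for the trans isomer the two substituents are e,e in one chair and a,a in the other.
Chair I (ethynyl axial, vinyl axial): E = 2.08 kcal/mol.
Chair II (ethynyl equatorial, vinyl equatorial): E = 0.00 kcal/mol.
ΔE = 2.08 − 0.00 = 2.08 kcal/mol; chair II is more stable.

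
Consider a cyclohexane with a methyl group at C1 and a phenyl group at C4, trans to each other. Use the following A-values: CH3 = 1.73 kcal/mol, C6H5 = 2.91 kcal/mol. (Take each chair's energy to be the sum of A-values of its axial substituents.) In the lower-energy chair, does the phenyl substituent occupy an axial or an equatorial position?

C1 and C4 have opposite parity, so for the trans isomer the two substituents are e,e in one chair and a,a in the other.
Chair I (methyl axial, phenyl axial): E = 4.64 kcal/mol.
Chair II (methyl equatorial, phenyl equatorial): E = 0.00 kcal/mol.
Chair II is the more stable (lower-energy) conformer, and in that chair the phenyl group is equatorial.

equatorial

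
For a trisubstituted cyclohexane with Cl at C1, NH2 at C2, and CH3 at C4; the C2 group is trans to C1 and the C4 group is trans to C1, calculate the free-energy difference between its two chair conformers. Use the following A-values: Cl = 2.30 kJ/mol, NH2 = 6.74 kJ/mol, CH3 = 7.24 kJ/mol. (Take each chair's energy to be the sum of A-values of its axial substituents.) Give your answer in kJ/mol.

16.28 kJ/mol

Chair I (chloro axial, amino axial, methyl axial): E = 16.28 kJ/mol.
Chair II (chloro equatorial, amino equatorial, methyl equatorial): E = 0.00 kJ/mol.
ΔE = 16.28 − 0.00 = 16.28 kJ/mol; chair II is more stable.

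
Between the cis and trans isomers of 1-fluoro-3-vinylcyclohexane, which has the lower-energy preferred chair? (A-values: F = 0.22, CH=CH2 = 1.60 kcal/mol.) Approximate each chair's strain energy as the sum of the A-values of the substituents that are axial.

At 1,3 positions (parity same): cis → (e,e or a,a); trans → (a,e or e,a).
Best chair for cis: E = 0.00 kcal/mol; best chair for trans: E = 0.22 kcal/mol.
The cis isomer is lower by 0.22 kcal/mol.

cis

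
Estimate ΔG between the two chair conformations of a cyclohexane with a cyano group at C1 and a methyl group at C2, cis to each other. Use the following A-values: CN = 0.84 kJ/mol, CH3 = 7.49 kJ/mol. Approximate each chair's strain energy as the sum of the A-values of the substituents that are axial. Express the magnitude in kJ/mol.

6.65 kJ/mol

C1 and C2 have opposite parity, so for the cis isomer the two substituents are one axial and one equatorial in each chair.
Chair I (cyano axial, methyl equatorial): E = 0.84 kJ/mol.
Chair II (cyano equatorial, methyl axial): E = 7.49 kJ/mol.
ΔE = 7.49 − 0.84 = 6.65 kJ/mol; chair I is more stable.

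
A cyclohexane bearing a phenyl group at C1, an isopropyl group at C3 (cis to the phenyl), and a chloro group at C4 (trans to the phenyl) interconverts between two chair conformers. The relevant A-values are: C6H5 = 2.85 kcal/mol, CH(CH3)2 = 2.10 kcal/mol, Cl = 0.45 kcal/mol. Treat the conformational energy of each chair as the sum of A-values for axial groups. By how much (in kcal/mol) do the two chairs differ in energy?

Chair I (phenyl axial, isopropyl axial, chloro axial): E = 5.40 kcal/mol.
Chair II (phenyl equatorial, isopropyl equatorial, chloro equatorial): E = 0.00 kcal/mol.
ΔE = 5.40 − 0.00 = 5.40 kcal/mol; chair II is more stable.

5.40 kcal/mol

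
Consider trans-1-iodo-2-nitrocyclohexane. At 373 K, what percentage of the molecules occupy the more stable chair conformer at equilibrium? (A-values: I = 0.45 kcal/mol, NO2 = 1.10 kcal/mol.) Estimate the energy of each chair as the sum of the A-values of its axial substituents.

89.0%

C1 and C2 have opposite parity, so for the trans isomer the two substituents are e,e in one chair and a,a in the other.
Chair I (iodo axial, nitro axial): E = 1.55 kcal/mol; chair II (iodo equatorial, nitro equatorial): E = 0.00 kcal/mol.
ΔG = 1.55 kcal/mol between the two chairs.
K = exp(ΔG/RT) with R = 1.987×10⁻³ kcal mol⁻¹ K⁻¹ and T = 373 K gives K ≈ 8.1.
Fraction in the lower-energy chair = K/(K+1) = 89.0%.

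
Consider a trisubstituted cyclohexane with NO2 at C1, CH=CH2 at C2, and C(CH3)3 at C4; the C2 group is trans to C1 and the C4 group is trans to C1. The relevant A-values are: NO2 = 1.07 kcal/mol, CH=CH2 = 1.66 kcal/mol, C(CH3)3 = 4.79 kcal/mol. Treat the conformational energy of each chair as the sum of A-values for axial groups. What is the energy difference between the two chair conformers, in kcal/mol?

Chair I (nitro axial, vinyl axial, tert-butyl axial): E = 7.52 kcal/mol.
Chair II (nitro equatorial, vinyl equatorial, tert-butyl equatorial): E = 0.00 kcal/mol.
ΔE = 7.52 − 0.00 = 7.52 kcal/mol; chair II is more stable.

7.52 kcal/mol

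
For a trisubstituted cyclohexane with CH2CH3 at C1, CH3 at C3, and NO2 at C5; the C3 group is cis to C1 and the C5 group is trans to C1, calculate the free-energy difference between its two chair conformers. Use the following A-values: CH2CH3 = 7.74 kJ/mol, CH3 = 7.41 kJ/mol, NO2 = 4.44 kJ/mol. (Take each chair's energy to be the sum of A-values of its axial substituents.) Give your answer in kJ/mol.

Chair I (ethyl axial, methyl axial, nitro equatorial): E = 15.15 kJ/mol.
Chair II (ethyl equatorial, methyl equatorial, nitro axial): E = 4.44 kJ/mol.
ΔE = 15.15 − 4.44 = 10.71 kJ/mol; chair II is more stable.

10.71 kJ/mol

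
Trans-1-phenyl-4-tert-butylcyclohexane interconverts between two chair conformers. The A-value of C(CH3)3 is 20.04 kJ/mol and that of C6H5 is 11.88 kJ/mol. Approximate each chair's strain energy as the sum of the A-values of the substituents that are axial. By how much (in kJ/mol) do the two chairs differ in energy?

C1 and C4 have opposite parity, so for the trans isomer the two substituents are e,e in one chair and a,a in the other.
Chair I (tert-butyl axial, phenyl axial): E = 31.92 kJ/mol.
Chair II (tert-butyl equatorial, phenyl equatorial): E = 0.00 kJ/mol.
ΔE = 31.92 − 0.00 = 31.92 kJ/mol; chair II is more stable.

31.92 kJ/mol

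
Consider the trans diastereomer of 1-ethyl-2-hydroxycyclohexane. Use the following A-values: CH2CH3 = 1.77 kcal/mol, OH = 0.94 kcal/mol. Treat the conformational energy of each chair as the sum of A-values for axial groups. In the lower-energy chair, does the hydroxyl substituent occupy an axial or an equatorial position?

C1 and C2 have opposite parity, so for the trans isomer the two substituents are e,e in one chair and a,a in the other.
Chair I (ethyl axial, hydroxyl axial): E = 2.71 kcal/mol.
Chair II (ethyl equatorial, hydroxyl equatorial): E = 0.00 kcal/mol.
Chair II is the more stable (lower-energy) conformer, and in that chair the hydroxyl group is equatorial.

equatorial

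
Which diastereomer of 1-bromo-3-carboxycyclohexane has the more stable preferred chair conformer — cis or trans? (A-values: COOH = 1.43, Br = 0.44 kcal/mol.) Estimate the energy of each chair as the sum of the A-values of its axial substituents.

cis

At 1,3 positions (parity same): cis → (e,e or a,a); trans → (a,e or e,a).
Best chair for cis: E = 0.00 kcal/mol; best chair for trans: E = 0.44 kcal/mol.
The cis isomer is lower by 0.44 kcal/mol.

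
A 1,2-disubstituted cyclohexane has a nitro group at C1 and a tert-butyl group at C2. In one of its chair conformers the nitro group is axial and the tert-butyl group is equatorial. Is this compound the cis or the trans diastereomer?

C1 and C2 have opposite parity, so their axial bonds point in opposite directions.
With opposite-parity carbons, two substituents on the same face are one axial and one equatorial; opposite faces give both axial or both equatorial.
Here the groups are axial/equatorial → same face → cis.

cis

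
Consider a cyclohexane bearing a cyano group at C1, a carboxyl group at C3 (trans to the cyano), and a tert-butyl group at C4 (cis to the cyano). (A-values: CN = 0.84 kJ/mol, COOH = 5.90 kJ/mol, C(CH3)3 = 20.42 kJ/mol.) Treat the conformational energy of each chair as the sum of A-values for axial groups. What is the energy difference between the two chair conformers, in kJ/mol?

Chair I (cyano axial, carboxyl equatorial, tert-butyl equatorial): E = 0.84 kJ/mol.
Chair II (cyano equatorial, carboxyl axial, tert-butyl axial): E = 26.32 kJ/mol.
ΔE = 26.32 − 0.84 = 25.48 kJ/mol; chair I is more stable.

25.48 kJ/mol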